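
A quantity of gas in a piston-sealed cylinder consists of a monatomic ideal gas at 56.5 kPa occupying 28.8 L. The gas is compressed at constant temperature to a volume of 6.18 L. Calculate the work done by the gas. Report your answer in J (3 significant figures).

W ≈ -2500 J

Isothermal: W = nRT ln(V₂/V₁) = P₁V₁ ln(V₂/V₁).
P₁V₁ = (56.5 kPa)(28.8 L) = 1627 J.
W = 1627 × ln(6.18/28.8) = 1627 × -1.539
W_by_gas = -2504 J.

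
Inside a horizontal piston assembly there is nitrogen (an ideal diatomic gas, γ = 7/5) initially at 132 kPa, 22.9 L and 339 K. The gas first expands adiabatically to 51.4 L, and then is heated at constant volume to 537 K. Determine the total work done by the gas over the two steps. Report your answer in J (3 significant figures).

Step 1 (adiabatic): W = (P₁V₁ − P₂V₂)/(γ−1) = (3023 − 2188)/0.4 = 2088 J.
Step 2 (isochoric): W = 0 (constant volume).
W_total = 2088 + 0 = 2088 J.

W_total ≈ 2090 J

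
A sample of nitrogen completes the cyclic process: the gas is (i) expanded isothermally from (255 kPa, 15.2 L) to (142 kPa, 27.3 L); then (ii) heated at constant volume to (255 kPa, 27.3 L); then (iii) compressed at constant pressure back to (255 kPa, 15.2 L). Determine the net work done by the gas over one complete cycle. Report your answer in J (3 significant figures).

W_net ≈ -816 J

Leg (i): W = PᵢVᵢ ln(V_f/Vᵢ) = (3876) ln(27.3/15.2) = 2270 J.
Leg (ii): W = 0.
Leg (iii): W = PΔV = (255)(15.2 − 27.3) = -3086 J.
W_net = 2270 − 3086 = -815.7 J.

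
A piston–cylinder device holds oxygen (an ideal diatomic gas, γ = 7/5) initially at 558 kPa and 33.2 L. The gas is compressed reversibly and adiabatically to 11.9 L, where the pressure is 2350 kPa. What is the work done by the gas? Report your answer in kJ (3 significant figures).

Adiabatic: W = (P₁V₁ − P₂V₂)/(γ − 1) with γ = 7/5.
P₁V₁ = 18526 J, P₂V₂ = 27965 J.
W = (18526 − 27965) / 0.4 = -23598 J.

W ≈ -23.6 kJ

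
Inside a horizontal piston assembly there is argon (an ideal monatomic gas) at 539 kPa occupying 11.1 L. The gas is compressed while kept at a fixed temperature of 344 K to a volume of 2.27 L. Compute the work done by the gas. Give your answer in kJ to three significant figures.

W ≈ -9.50 kJ

Isothermal: W = nRT ln(V₂/V₁) = P₁V₁ ln(V₂/V₁).
P₁V₁ = (539 kPa)(11.1 L) = 5983 J.
W = 5983 × ln(2.27/11.1) = 5983 × -1.587
W_by_gas = -9496 J.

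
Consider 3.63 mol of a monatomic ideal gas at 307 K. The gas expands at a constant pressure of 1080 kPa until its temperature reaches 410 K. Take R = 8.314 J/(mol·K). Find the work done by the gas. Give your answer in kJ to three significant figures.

Isobaric: W = P ΔV = nR ΔT.
W = (3.63)(8.314)(410 − 307) = 3109 J.

W ≈ 3.11 kJ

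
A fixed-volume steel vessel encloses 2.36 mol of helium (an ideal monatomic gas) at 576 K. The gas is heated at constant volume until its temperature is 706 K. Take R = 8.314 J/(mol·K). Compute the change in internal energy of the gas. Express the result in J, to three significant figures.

Constant volume ⇒ W = 0, so Q = ΔU = nCᵥΔT with Cᵥ = 3R/2 = 12.47 J/(mol·K).
ΔU = (2.36)(12.47)(706 − 576) = 3826 J.

ΔU ≈ 3830 J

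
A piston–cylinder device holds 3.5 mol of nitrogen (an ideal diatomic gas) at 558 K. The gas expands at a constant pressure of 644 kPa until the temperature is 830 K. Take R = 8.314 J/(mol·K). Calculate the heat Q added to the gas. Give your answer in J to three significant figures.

Q ≈ 27700 J

Isobaric: W = nRΔT = (3.5)(8.314)(272) = 7915 J.
ΔU = nCᵥΔT with Cᵥ = 5R/2: ΔU = (3.5)(20.79)(272) = 19787 J.
Q = ΔU + W = 19787 + 7915 = 27702 J.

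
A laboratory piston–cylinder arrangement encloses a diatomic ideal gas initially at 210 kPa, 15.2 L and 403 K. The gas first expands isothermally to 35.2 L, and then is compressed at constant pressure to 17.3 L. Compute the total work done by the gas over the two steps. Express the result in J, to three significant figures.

Step 1 (isothermal): W = P₁V₁ ln(V₂/V₁) = (3192) ln(35.2/15.2) = 2680 J.
After step 1: P = 90.68 kPa, V = 35.2 L, T = 403 K.
Step 2 (isobaric): W = PΔV = (90.68 kPa)(17.3 − 35.2 L) = -1623 J.
W_total = 2680 − 1623 = 1057 J.

W_total ≈ 1060 J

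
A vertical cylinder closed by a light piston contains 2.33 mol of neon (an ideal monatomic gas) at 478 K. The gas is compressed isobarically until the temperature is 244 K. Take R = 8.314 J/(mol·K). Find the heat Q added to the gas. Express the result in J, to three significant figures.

Isobaric: W = nRΔT = (2.33)(8.314)(-234) = -4533 J.
ΔU = nCᵥΔT with Cᵥ = 3R/2: ΔU = (2.33)(12.47)(-234) = -6799 J.
Q = ΔU + W = -6799 − 4533 = -11332 J.

Q ≈ -11300 J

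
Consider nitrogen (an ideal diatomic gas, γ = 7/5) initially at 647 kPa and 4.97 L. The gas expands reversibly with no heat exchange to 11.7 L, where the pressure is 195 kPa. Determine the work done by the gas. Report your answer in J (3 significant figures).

W ≈ 2340 J

Adiabatic: W = (P₁V₁ − P₂V₂)/(γ − 1) with γ = 7/5.
P₁V₁ = 3216 J, P₂V₂ = 2282 J.
W = (3216 − 2282) / 0.4 = 2335 J.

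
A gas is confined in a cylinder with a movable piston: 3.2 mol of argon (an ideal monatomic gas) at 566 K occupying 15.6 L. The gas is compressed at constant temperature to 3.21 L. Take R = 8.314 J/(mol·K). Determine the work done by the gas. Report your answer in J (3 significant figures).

W ≈ -23800 J

Isothermal: W = nRT ln(V₂/V₁).
W = (3.2)(8.314)(566) × ln(3.21/15.6)
  = 15058 × -1.581
W_by_gas = -23807 J.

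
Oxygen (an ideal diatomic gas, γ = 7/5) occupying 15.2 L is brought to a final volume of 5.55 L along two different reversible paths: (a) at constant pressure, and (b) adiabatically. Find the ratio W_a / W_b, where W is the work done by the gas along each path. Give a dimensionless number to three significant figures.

Path (a) isobaric: W = P₁(V₂ − V₁) → W_a/(P₁V₁) = -0.6349.
Path (b) adiabatic: W = P₁V₁(1 − (V₁/V₂)^(γ−1))/(γ−1) → W_b/(P₁V₁) = -1.241.
W_a / W_b = -0.6349 / -1.241 = 0.5117.

W_a / W_b ≈ 0.512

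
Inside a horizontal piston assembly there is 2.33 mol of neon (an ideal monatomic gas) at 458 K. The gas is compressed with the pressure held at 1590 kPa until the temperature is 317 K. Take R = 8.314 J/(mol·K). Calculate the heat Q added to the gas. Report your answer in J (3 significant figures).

Q ≈ -6830 J

Isobaric: W = nRΔT = (2.33)(8.314)(-141) = -2731 J.
ΔU = nCᵥΔT with Cᵥ = 3R/2: ΔU = (2.33)(12.47)(-141) = -4097 J.
Q = ΔU + W = -4097 − 2731 = -6828 J.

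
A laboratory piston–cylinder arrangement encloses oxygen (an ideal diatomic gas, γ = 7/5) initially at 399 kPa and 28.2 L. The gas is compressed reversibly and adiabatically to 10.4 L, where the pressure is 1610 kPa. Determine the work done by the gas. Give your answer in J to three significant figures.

W ≈ -13700 J

Adiabatic: W = (P₁V₁ − P₂V₂)/(γ − 1) with γ = 7/5.
P₁V₁ = 11252 J, P₂V₂ = 16744 J.
W = (11252 − 16744) / 0.4 = -13731 J.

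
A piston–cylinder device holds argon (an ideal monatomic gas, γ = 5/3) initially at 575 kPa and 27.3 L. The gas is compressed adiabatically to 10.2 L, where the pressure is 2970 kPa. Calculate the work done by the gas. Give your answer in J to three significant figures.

Adiabatic: W = (P₁V₁ − P₂V₂)/(γ − 1) with γ = 5/3.
P₁V₁ = 15698 J, P₂V₂ = 30294 J.
W = (15698 − 30294) / 0.6667 = -21895 J.

W ≈ -21900 J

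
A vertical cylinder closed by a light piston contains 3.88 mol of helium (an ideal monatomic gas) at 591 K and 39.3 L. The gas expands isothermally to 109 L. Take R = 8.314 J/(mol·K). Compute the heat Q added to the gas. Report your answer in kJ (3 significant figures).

Q ≈ 19.4 kJ

Isothermal ⇒ ΔU = 0, so Q = W = nRT ln(V₂/V₁).
Q = (3.88)(8.314)(591) ln(109/39.3) = 19065 × 1.02 = 19448 J.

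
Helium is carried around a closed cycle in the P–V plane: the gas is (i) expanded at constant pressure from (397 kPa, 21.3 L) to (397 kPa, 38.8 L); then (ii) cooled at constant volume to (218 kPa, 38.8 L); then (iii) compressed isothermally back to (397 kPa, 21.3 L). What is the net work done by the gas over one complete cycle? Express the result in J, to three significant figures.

Leg (i): W = PΔV = (397)(38.8 − 21.3) = 6947 J.
Leg (ii): W = 0.
Leg (iii): W = PᵢVᵢ ln(V_f/Vᵢ) = (8458) ln(21.3/38.8) = -5073 J.
W_net = 6947 − 5073 = 1875 J.

W_net ≈ 1870 J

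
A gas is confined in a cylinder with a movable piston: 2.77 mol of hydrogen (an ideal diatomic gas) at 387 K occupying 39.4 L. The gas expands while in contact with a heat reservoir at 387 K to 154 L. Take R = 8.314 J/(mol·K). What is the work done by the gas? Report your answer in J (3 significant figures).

W ≈ 12100 J

Isothermal: W = nRT ln(V₂/V₁).
W = (2.77)(8.314)(387) × ln(154/39.4)
  = 8913 × 1.363
W_by_gas = 12149 J.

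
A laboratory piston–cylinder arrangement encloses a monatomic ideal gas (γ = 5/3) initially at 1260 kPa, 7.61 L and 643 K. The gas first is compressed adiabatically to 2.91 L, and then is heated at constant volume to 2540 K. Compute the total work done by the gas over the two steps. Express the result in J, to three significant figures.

W_total ≈ -12900 J

Step 1 (adiabatic): W = (P₁V₁ − P₂V₂)/(γ−1) = (9589 − 18200)/0.667 = -12918 J.
Step 2 (isochoric): W = 0 (constant volume).
W_total = -12918 + 0 = -12918 J.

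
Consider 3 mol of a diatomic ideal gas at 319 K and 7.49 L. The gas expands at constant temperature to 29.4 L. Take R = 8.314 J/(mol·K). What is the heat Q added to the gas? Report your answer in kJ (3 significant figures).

Isothermal ⇒ ΔU = 0, so Q = W = nRT ln(V₂/V₁).
Q = (3)(8.314)(319) ln(29.4/7.49) = 7956 × 1.367 = 10880 J.

Q ≈ 10.9 kJ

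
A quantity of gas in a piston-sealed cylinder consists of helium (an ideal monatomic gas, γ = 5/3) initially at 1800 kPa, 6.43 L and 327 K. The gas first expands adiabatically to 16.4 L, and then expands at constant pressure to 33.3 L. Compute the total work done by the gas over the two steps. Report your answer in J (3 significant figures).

Step 1 (adiabatic): W = (P₁V₁ − P₂V₂)/(γ−1) = (11574 − 6200)/0.667 = 8061 J.
After step 1: P = 378.1 kPa, V = 16.4 L, T = 175.2 K.
Step 2 (isobaric): W = PΔV = (378.1 kPa)(33.3 − 16.4 L) = 6389 J.
W_total = 8061 + 6389 = 14450 J.

W_total ≈ 14500 J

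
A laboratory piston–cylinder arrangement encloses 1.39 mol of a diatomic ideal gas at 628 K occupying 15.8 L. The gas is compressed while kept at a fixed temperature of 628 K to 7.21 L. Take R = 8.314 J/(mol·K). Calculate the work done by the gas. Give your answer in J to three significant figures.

Isothermal: W = nRT ln(V₂/V₁).
W = (1.39)(8.314)(628) × ln(7.21/15.8)
  = 7257 × -0.7845
W_by_gas = -5694 J.

W ≈ -5690 J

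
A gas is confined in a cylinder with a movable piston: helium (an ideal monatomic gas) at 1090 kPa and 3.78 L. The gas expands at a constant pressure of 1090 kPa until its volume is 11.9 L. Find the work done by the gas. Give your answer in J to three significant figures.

Isobaric: W = P ΔV.
W = (1090 kPa)(11.9 − 3.78 L) = (1090)(8.12) = 8851 J.

W ≈ 8850 J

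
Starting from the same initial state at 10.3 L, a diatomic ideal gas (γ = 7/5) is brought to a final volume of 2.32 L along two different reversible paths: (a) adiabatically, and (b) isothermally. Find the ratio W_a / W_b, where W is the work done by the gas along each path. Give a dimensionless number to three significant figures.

Path (a) adiabatic: W = P₁V₁(1 − (V₁/V₂)^(γ−1))/(γ−1) → W_a/(P₁V₁) = -2.038.
Path (b) isothermal: W = P₁V₁ ln(V₂/V₁) → W_b/(P₁V₁) = -1.491.
W_a / W_b = -2.038 / -1.491 = 1.367.

W_a / W_b ≈ 1.37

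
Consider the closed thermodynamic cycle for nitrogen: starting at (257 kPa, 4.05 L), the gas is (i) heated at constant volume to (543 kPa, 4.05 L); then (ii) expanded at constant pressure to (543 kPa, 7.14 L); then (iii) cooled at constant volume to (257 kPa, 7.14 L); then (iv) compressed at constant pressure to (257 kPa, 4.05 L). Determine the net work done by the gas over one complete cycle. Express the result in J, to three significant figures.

Constant-volume legs do no work.
W(ii) = (543)(7.14 − 4.05) = 1678 J; W(iv) = (257)(4.05 − 7.14) = -794.1 J.
W_net = 1678 − 794.1 = 883.7 J (the clockwise enclosed area).

W_net ≈ 884 J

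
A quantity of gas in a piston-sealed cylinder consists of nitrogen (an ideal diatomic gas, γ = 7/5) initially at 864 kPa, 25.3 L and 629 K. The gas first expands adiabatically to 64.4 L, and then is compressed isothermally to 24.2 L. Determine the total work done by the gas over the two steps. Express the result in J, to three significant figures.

Step 1 (adiabatic): W = (P₁V₁ − P₂V₂)/(γ−1) = (21859 − 15043)/0.4 = 17041 J.
After step 1: P = 233.6 kPa, V = 64.4 L, T = 432.9 K.
Step 2 (isothermal): W = P₁V₁ ln(V₂/V₁) = (15043) ln(24.2/64.4) = -14723 J.
W_total = 17041 − 14723 = 2318 J.

W_total ≈ 2320 J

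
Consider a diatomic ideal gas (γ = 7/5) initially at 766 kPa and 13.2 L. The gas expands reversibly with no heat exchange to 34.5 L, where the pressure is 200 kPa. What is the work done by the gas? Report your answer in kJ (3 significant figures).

Adiabatic: W = (P₁V₁ − P₂V₂)/(γ − 1) with γ = 7/5.
P₁V₁ = 10111 J, P₂V₂ = 6900 J.
W = (10111 − 6900) / 0.4 = 8028 J.

W ≈ 8.03 kJ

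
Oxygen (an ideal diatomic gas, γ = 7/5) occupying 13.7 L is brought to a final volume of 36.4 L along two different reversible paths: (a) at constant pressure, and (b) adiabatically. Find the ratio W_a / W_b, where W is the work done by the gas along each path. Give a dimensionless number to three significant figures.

W_a / W_b ≈ 2.05

Path (a) isobaric: W = P₁(V₂ − V₁) → W_a/(P₁V₁) = 1.657.
Path (b) adiabatic: W = P₁V₁(1 − (V₁/V₂)^(γ−1))/(γ−1) → W_b/(P₁V₁) = 0.8088.
W_a / W_b = 1.657 / 0.8088 = 2.049.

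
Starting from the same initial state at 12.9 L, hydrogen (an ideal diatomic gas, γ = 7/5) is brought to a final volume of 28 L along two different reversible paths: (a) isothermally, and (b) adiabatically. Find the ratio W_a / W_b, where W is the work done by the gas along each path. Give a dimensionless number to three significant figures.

Path (a) isothermal: W = P₁V₁ ln(V₂/V₁) → W_a/(P₁V₁) = 0.775.
Path (b) adiabatic: W = P₁V₁(1 − (V₁/V₂)^(γ−1))/(γ−1) → W_b/(P₁V₁) = 0.6664.
W_a / W_b = 0.775 / 0.6664 = 1.163.

W_a / W_b ≈ 1.16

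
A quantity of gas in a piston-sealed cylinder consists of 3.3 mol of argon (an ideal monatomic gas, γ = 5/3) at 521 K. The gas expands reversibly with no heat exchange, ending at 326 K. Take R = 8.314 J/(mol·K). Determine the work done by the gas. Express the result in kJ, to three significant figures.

W ≈ 8.03 kJ

Adiabatic ⇒ Q = 0, so W_by = −ΔU = nCᵥ(T₁ − T₂).
Cᵥ = 3R/2 = 12.47 J/(mol·K).
W = (3.3)(12.47)(521 − 326) = 8025 J.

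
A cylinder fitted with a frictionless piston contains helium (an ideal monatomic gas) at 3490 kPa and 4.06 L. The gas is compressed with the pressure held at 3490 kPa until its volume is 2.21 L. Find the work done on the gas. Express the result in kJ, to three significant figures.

Isobaric: W = P ΔV.
W = (3490 kPa)(2.21 − 4.06 L) = (3490)(-1.85) = -6456 J.
Work on gas = −W_by = 6456 J.

W ≈ 6.46 kJ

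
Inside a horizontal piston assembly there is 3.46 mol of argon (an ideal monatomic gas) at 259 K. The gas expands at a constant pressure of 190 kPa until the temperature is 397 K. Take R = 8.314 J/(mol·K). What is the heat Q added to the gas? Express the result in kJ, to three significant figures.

Isobaric: W = nRΔT = (3.46)(8.314)(138) = 3970 J.
ΔU = nCᵥΔT with Cᵥ = 3R/2: ΔU = (3.46)(12.47)(138) = 5955 J.
Q = ΔU + W = 5955 + 3970 = 9924 J.

Q ≈ 9.92 kJ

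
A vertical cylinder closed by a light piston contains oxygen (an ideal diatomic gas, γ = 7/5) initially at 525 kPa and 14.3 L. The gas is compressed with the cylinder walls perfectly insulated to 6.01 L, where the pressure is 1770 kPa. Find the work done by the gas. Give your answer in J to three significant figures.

W ≈ -7830 J

Adiabatic: W = (P₁V₁ − P₂V₂)/(γ − 1) with γ = 7/5.
P₁V₁ = 7508 J, P₂V₂ = 10638 J.
W = (7508 − 10638) / 0.4 = -7825 J.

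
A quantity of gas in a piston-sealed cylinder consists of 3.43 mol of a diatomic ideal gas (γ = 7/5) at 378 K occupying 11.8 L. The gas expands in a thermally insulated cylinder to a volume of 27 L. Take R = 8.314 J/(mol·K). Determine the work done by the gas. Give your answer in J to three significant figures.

Adiabatic: TV^(γ−1) = const with γ = 7/5.
T₂ = T₁ (V₁/V₂)^(γ−1) = 378 × (11.8/27)^0.4 = 378 × 0.7181 = 271.5 K.
W_by = nCᵥ(T₁ − T₂) = (3.43)(20.79)(378 − 271.5) = 7596 J.

W ≈ 7600 J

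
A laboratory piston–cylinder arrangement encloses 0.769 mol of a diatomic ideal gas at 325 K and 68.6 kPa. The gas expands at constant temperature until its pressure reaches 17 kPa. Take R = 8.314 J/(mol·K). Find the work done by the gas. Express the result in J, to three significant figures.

W ≈ 2900 J

Isothermal process: W = nRT ln(V₂/V₁) = nRT ln(P₁/P₂).
W = (0.769)(8.314)(325) × ln(68.6/17)
  = 2078 × ln(4.035) = 2078 × 1.395
W_by_gas = 2899 J.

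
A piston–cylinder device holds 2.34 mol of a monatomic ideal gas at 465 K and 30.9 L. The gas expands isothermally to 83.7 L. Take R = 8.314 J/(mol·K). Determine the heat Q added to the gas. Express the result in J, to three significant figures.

Q ≈ 9010 J

Isothermal ⇒ ΔU = 0, so Q = W = nRT ln(V₂/V₁).
Q = (2.34)(8.314)(465) ln(83.7/30.9) = 9046 × 0.9965 = 9015 J.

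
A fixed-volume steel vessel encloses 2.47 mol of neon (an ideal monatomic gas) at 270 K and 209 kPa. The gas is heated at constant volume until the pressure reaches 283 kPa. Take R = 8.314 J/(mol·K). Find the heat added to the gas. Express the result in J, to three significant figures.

Q ≈ 2940 J

Constant volume ⇒ W = 0, so Q = ΔU = nCᵥΔT with Cᵥ = 3R/2 = 12.47 J/(mol·K).
At constant V, T₂/T₁ = P₂/P₁ ⇒ ΔT = T₁(P₂/P₁ − 1) = 270·(283/209 − 1) = 95.6 K.
ΔU = (2.47)(12.47)(95.6) = 2945 J.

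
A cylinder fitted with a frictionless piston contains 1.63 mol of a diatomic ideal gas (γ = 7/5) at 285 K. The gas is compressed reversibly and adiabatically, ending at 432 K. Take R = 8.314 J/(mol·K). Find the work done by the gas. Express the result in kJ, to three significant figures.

W ≈ -4.98 kJ

Adiabatic ⇒ Q = 0, so W_by = −ΔU = nCᵥ(T₁ − T₂).
Cᵥ = 5R/2 = 20.79 J/(mol·K).
W = (1.63)(20.79)(285 − 432) = -4980 J.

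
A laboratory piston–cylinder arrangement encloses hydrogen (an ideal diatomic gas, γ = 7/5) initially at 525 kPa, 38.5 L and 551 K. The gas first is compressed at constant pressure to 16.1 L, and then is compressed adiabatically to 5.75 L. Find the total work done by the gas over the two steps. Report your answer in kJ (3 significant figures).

W_total ≈ -22.5 kJ

Step 1 (isobaric): W = PΔV = (525 kPa)(16.1 − 38.5 L) = -11760 J.
After step 1: P = 525 kPa, V = 16.1 L, T = 230.4 K.
Step 2 (adiabatic): W = (P₁V₁ − P₂V₂)/(γ−1) = (8452 − 12760)/0.4 = -10769 J.
W_total = -11760 − 10769 = -22529 J.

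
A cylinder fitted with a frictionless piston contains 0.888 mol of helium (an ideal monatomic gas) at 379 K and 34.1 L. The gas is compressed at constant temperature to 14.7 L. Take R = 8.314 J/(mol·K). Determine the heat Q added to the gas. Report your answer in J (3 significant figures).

Q ≈ -2350 J

Isothermal ⇒ ΔU = 0, so Q = W = nRT ln(V₂/V₁).
Q = (0.888)(8.314)(379) ln(14.7/34.1) = 2798 × -0.8414 = -2354 J.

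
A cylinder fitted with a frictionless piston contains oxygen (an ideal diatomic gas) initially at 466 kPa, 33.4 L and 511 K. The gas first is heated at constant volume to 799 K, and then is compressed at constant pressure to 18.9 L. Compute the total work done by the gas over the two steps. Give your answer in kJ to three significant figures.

Step 1 (isochoric): W = 0 (constant volume).
After step 1: P = 728.6 kPa (V unchanged).
Step 2 (isobaric): W = PΔV = (728.6 kPa)(18.9 − 33.4 L) = -10565 J.
W_total = 0 − 10565 = -10565 J.

W_total ≈ -10.6 kJ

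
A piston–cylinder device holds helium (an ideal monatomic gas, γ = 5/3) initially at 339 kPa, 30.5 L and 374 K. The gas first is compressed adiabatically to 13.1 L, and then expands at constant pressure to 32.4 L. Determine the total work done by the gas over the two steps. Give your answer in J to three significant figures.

Step 1 (adiabatic): W = (P₁V₁ − P₂V₂)/(γ−1) = (10340 − 18163)/0.667 = -11735 J.
After step 1: P = 1386 kPa, V = 13.1 L, T = 657 K.
Step 2 (isobaric): W = PΔV = (1386 kPa)(32.4 − 13.1 L) = 26759 J.
W_total = -11735 + 26759 = 15024 J.

W_total ≈ 15000 J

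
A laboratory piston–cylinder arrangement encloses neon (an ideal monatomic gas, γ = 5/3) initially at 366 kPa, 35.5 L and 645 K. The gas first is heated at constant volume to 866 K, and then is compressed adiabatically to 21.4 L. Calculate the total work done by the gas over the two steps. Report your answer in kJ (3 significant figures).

W_total ≈ -10.5 kJ

Step 1 (isochoric): W = 0 (constant volume).
After step 1: P = 491.4 kPa (V unchanged).
Step 2 (adiabatic): W = (P₁V₁ − P₂V₂)/(γ−1) = (17445 − 24446)/0.667 = -10502 J.
W_total = 0 − 10502 = -10502 J.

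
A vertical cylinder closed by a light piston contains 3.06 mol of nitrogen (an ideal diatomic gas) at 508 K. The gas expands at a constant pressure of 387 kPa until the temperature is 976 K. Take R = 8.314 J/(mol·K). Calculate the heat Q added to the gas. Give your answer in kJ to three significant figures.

Isobaric: W = nRΔT = (3.06)(8.314)(468) = 11906 J.
ΔU = nCᵥΔT with Cᵥ = 5R/2: ΔU = (3.06)(20.79)(468) = 29766 J.
Q = ΔU + W = 29766 + 11906 = 41672 J.

Q ≈ 41.7 kJ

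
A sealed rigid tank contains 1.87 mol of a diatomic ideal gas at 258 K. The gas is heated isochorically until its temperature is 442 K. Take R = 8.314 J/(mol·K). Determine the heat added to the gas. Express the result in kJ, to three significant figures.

Q ≈ 7.15 kJ

Constant volume ⇒ W = 0, so Q = ΔU = nCᵥΔT with Cᵥ = 5R/2 = 20.79 J/(mol·K).
ΔU = (1.87)(20.79)(442 − 258) = 7152 J.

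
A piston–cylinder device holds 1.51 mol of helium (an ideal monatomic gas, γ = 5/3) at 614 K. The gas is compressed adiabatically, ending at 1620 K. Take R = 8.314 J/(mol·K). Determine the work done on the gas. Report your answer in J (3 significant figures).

W ≈ 18900 J

Adiabatic ⇒ Q = 0, so W_by = −ΔU = nCᵥ(T₁ − T₂).
Cᵥ = 3R/2 = 12.47 J/(mol·K).
W = (1.51)(12.47)(614 − 1620) = -18944 J.
Work on gas = −W_by = 18944 J.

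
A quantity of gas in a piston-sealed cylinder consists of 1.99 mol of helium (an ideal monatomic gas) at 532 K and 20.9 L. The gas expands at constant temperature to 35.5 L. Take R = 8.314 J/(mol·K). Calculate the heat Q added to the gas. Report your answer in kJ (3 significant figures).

Isothermal ⇒ ΔU = 0, so Q = W = nRT ln(V₂/V₁).
Q = (1.99)(8.314)(532) ln(35.5/20.9) = 8802 × 0.5298 = 4663 J.

Q ≈ 4.66 kJ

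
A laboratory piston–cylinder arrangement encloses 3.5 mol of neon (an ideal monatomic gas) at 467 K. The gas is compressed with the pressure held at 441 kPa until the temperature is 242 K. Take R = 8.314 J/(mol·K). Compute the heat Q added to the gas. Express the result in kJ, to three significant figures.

Isobaric: W = nRΔT = (3.5)(8.314)(-225) = -6547 J.
ΔU = nCᵥΔT with Cᵥ = 3R/2: ΔU = (3.5)(12.47)(-225) = -9821 J.
Q = ΔU + W = -9821 − 6547 = -16368 J.

Q ≈ -16.4 kJ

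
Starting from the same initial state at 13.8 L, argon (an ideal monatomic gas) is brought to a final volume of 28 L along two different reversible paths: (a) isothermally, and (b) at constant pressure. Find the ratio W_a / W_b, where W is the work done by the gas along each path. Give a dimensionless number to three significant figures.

W_a / W_b ≈ 0.688

Path (a) isothermal: W = P₁V₁ ln(V₂/V₁) → W_a/(P₁V₁) = 0.7075.
Path (b) isobaric: W = P₁(V₂ − V₁) → W_b/(P₁V₁) = 1.029.
W_a / W_b = 0.7075 / 1.029 = 0.6876.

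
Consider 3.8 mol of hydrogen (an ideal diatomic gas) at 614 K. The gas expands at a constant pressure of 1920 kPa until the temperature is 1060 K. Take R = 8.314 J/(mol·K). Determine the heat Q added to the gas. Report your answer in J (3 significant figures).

Isobaric: W = nRΔT = (3.8)(8.314)(446) = 14091 J.
ΔU = nCᵥΔT with Cᵥ = 5R/2: ΔU = (3.8)(20.79)(446) = 35226 J.
Q = ΔU + W = 35226 + 14091 = 49317 J.

Q ≈ 49300 J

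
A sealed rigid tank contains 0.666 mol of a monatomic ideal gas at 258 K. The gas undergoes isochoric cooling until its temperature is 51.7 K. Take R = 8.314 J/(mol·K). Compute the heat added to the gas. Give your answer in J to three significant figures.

Constant volume ⇒ W = 0, so Q = ΔU = nCᵥΔT with Cᵥ = 3R/2 = 12.47 J/(mol·K).
ΔU = (0.666)(12.47)(51.7 − 258) = -1713 J.

Q ≈ -1710 J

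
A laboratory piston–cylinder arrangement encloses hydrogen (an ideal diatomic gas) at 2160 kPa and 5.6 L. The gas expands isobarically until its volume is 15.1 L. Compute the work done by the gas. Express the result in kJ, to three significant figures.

W ≈ 20.5 kJ

Isobaric: W = P ΔV.
W = (2160 kPa)(15.1 − 5.6 L) = (2160)(9.5) = 20520 J.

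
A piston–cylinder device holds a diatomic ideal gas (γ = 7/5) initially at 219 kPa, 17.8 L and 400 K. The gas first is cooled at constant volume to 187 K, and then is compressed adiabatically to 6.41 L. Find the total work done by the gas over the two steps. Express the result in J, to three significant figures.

Step 1 (isochoric): W = 0 (constant volume).
After step 1: P = 102.4 kPa (V unchanged).
Step 2 (adiabatic): W = (P₁V₁ − P₂V₂)/(γ−1) = (1822 − 2742)/0.4 = -2299 J.
W_total = 0 − 2299 = -2299 J.

W_total ≈ -2300 J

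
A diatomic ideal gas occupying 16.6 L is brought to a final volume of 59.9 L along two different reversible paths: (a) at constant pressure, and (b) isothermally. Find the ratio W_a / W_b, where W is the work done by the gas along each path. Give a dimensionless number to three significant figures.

W_a / W_b ≈ 2.03

Path (a) isobaric: W = P₁(V₂ − V₁) → W_a/(P₁V₁) = 2.608.
Path (b) isothermal: W = P₁V₁ ln(V₂/V₁) → W_b/(P₁V₁) = 1.283.
W_a / W_b = 2.608 / 1.283 = 2.033.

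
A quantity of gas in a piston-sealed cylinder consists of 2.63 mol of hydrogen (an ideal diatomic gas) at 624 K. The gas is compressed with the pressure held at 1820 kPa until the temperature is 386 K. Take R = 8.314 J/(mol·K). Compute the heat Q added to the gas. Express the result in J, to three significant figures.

Q ≈ -18200 J

Isobaric: W = nRΔT = (2.63)(8.314)(-238) = -5204 J.
ΔU = nCᵥΔT with Cᵥ = 5R/2: ΔU = (2.63)(20.79)(-238) = -13010 J.
Q = ΔU + W = -13010 − 5204 = -18214 J.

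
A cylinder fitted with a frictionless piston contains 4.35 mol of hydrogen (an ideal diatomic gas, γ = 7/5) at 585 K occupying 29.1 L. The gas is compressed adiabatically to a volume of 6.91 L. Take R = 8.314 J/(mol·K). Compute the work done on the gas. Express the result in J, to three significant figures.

Adiabatic: TV^(γ−1) = const with γ = 7/5.
T₂ = T₁ (V₁/V₂)^(γ−1) = 585 × (29.1/6.91)^0.4 = 585 × 1.777 = 1040 K.
W_by = nCᵥ(T₁ − T₂) = (4.35)(20.79)(585 − 1040) = -41115 J.
Work on gas = −W_by = 41115 J.

W ≈ 41100 J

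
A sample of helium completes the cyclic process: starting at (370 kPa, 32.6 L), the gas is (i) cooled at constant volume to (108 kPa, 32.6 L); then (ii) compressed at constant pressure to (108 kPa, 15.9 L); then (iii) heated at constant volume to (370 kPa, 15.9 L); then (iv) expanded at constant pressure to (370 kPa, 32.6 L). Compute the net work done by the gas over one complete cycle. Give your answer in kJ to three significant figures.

W_net ≈ 4.38 kJ

Constant-volume legs do no work.
W(ii) = (108)(15.9 − 32.6) = -1804 J; W(iv) = (370)(32.6 − 15.9) = 6179 J.
W_net = -1804 + 6179 = 4375 J (the clockwise enclosed area).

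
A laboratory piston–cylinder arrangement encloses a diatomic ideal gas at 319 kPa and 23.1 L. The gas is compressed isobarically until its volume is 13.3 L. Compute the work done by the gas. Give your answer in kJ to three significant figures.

Isobaric: W = P ΔV.
W = (319 kPa)(13.3 − 23.1 L) = (319)(-9.8) = -3126 J.

W ≈ -3.13 kJ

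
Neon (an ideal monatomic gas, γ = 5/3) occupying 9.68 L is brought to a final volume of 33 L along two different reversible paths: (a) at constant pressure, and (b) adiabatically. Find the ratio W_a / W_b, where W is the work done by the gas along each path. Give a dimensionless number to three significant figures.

W_a / W_b ≈ 2.88

Path (a) isobaric: W = P₁(V₂ − V₁) → W_a/(P₁V₁) = 2.409.
Path (b) adiabatic: W = P₁V₁(1 − (V₁/V₂)^(γ−1))/(γ−1) → W_b/(P₁V₁) = 0.8378.
W_a / W_b = 2.409 / 0.8378 = 2.876.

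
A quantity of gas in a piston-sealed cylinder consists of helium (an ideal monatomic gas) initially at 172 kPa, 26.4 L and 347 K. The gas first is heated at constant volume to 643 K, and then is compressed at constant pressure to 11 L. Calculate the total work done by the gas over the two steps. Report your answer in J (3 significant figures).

Step 1 (isochoric): W = 0 (constant volume).
After step 1: P = 318.7 kPa (V unchanged).
Step 2 (isobaric): W = PΔV = (318.7 kPa)(11 − 26.4 L) = -4908 J.
W_total = 0 − 4908 = -4908 J.

W_total ≈ -4910 J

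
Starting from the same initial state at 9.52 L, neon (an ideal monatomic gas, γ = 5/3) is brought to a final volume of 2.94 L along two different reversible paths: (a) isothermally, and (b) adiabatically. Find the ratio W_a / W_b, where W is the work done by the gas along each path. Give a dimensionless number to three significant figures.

Path (a) isothermal: W = P₁V₁ ln(V₂/V₁) → W_a/(P₁V₁) = -1.175.
Path (b) adiabatic: W = P₁V₁(1 − (V₁/V₂)^(γ−1))/(γ−1) → W_b/(P₁V₁) = -1.783.
W_a / W_b = -1.175 / -1.783 = 0.659.

W_a / W_b ≈ 0.659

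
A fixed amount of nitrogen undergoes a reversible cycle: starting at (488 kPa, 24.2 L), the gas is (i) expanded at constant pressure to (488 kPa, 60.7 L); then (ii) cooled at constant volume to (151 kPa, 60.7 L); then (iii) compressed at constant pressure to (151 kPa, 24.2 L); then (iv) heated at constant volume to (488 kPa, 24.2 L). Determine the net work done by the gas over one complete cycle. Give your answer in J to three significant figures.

W_net ≈ 12300 J

Constant-volume legs do no work.
W(i) = (488)(60.7 − 24.2) = 17812 J; W(iii) = (151)(24.2 − 60.7) = -5512 J.
W_net = 17812 − 5512 = 12300 J (the clockwise enclosed area).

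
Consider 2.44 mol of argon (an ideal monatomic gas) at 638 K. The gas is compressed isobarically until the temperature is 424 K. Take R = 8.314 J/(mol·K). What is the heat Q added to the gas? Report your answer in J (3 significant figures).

Isobaric: W = nRΔT = (2.44)(8.314)(-214) = -4341 J.
ΔU = nCᵥΔT with Cᵥ = 3R/2: ΔU = (2.44)(12.47)(-214) = -6512 J.
Q = ΔU + W = -6512 − 4341 = -10853 J.

Q ≈ -10900 J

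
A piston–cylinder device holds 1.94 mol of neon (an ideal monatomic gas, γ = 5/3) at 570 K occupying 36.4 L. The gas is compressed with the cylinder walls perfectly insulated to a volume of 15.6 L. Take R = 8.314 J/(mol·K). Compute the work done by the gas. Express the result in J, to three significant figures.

W ≈ -10500 J

Adiabatic: TV^(γ−1) = const with γ = 5/3.
T₂ = T₁ (V₁/V₂)^(γ−1) = 570 × (36.4/15.6)^0.667 = 570 × 1.759 = 1003 K.
W_by = nCᵥ(T₁ − T₂) = (1.94)(12.47)(570 − 1003) = -10470 J.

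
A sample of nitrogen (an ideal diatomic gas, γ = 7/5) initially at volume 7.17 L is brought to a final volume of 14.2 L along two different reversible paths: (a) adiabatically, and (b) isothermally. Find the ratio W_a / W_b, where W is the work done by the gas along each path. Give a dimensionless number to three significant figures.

W_a / W_b ≈ 0.875

Path (a) adiabatic: W = P₁V₁(1 − (V₁/V₂)^(γ−1))/(γ−1) → W_a/(P₁V₁) = 0.5979.
Path (b) isothermal: W = P₁V₁ ln(V₂/V₁) → W_b/(P₁V₁) = 0.6833.
W_a / W_b = 0.5979 / 0.6833 = 0.875.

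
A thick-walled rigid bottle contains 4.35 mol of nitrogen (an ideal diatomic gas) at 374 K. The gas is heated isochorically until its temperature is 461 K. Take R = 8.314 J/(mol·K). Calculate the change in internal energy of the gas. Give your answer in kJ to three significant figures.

ΔU ≈ 7.87 kJ

Constant volume ⇒ W = 0, so Q = ΔU = nCᵥΔT with Cᵥ = 5R/2 = 20.79 J/(mol·K).
ΔU = (4.35)(20.79)(461 − 374) = 7866 J.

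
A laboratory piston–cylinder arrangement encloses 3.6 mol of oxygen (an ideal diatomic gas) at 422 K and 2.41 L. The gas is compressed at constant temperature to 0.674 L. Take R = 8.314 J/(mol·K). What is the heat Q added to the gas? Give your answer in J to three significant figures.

Isothermal ⇒ ΔU = 0, so Q = W = nRT ln(V₂/V₁).
Q = (3.6)(8.314)(422) ln(0.674/2.41) = 12631 × -1.274 = -16093 J.

Q ≈ -16100 J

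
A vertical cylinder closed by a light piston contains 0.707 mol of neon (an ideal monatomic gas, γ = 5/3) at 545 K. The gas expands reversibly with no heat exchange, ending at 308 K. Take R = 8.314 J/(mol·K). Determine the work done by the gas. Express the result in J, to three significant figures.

Adiabatic ⇒ Q = 0, so W_by = −ΔU = nCᵥ(T₁ − T₂).
Cᵥ = 3R/2 = 12.47 J/(mol·K).
W = (0.707)(12.47)(545 − 308) = 2090 J.

W ≈ 2090 J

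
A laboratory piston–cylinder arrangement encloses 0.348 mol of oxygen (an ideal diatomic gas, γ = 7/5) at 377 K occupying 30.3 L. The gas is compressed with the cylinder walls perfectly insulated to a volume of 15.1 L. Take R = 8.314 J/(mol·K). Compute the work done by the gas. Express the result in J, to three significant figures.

W ≈ -876 J

Adiabatic: TV^(γ−1) = const with γ = 7/5.
T₂ = T₁ (V₁/V₂)^(γ−1) = 377 × (30.3/15.1)^0.4 = 377 × 1.321 = 498.1 K.
W_by = nCᵥ(T₁ − T₂) = (0.348)(20.79)(377 − 498.1) = -876 J.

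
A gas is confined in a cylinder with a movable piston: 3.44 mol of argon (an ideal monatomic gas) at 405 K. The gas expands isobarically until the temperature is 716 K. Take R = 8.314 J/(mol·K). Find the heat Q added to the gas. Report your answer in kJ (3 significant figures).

Q ≈ 22.2 kJ

Isobaric: W = nRΔT = (3.44)(8.314)(311) = 8895 J.
ΔU = nCᵥΔT with Cᵥ = 3R/2: ΔU = (3.44)(12.47)(311) = 13342 J.
Q = ΔU + W = 13342 + 8895 = 22237 J.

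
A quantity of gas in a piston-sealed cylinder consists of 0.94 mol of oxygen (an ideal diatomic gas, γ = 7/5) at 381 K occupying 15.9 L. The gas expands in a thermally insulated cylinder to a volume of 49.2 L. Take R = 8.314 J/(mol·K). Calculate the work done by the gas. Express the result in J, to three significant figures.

W ≈ 2710 J

Adiabatic: TV^(γ−1) = const with γ = 7/5.
T₂ = T₁ (V₁/V₂)^(γ−1) = 381 × (15.9/49.2)^0.4 = 381 × 0.6365 = 242.5 K.
W_by = nCᵥ(T₁ − T₂) = (0.94)(20.79)(381 − 242.5) = 2706 J.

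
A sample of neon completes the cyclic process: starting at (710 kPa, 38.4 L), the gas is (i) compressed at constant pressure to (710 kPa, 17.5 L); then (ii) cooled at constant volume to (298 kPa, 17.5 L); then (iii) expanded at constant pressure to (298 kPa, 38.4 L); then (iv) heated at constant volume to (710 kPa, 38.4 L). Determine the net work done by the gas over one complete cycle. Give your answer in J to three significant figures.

W_net ≈ -8610 J

Constant-volume legs do no work.
W(i) = (710)(17.5 − 38.4) = -14839 J; W(iii) = (298)(38.4 − 17.5) = 6228 J.
W_net = -14839 + 6228 = -8611 J (the counter-clockwise enclosed area).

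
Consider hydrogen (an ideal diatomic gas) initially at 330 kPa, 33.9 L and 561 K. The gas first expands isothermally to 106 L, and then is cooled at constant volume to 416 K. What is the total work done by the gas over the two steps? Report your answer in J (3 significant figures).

Step 1 (isothermal): W = P₁V₁ ln(V₂/V₁) = (11187) ln(106/33.9) = 12753 J.
Step 2 (isochoric): W = 0 (constant volume).
W_total = 12753 + 0 = 12753 J.

W_total ≈ 12800 J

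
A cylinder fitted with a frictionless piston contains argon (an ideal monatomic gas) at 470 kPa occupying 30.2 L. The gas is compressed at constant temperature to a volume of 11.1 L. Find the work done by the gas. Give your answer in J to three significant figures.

W ≈ -14200 J

Isothermal: W = nRT ln(V₂/V₁) = P₁V₁ ln(V₂/V₁).
P₁V₁ = (470 kPa)(30.2 L) = 14194 J.
W = 14194 × ln(11.1/30.2) = 14194 × -1.001
W_by_gas = -14207 J.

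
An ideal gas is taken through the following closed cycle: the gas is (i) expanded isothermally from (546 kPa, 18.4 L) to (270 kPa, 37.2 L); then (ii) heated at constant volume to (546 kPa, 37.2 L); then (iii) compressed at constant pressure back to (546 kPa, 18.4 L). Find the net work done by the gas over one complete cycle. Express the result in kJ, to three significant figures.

W_net ≈ -3.19 kJ

Leg (i): W = PᵢVᵢ ln(V_f/Vᵢ) = (10046) ln(37.2/18.4) = 7072 J.
Leg (ii): W = 0.
Leg (iii): W = PΔV = (546)(18.4 − 37.2) = -10265 J.
W_net = 7072 − 10265 = -3193 J.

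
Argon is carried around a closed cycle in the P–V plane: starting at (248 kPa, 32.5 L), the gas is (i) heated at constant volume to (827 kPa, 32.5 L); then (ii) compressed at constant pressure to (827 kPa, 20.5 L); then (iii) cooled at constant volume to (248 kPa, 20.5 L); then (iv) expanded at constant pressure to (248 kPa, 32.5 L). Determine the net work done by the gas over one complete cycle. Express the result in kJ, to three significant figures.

Constant-volume legs do no work.
W(ii) = (827)(20.5 − 32.5) = -9924 J; W(iv) = (248)(32.5 − 20.5) = 2976 J.
W_net = -9924 + 2976 = -6948 J (the counter-clockwise enclosed area).

W_net ≈ -6.95 kJ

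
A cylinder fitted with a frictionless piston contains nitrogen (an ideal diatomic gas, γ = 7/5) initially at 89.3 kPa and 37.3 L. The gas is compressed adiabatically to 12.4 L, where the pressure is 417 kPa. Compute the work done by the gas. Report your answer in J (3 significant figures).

Adiabatic: W = (P₁V₁ − P₂V₂)/(γ − 1) with γ = 7/5.
P₁V₁ = 3331 J, P₂V₂ = 5171 J.
W = (3331 − 5171) / 0.4 = -4600 J.

W ≈ -4600 J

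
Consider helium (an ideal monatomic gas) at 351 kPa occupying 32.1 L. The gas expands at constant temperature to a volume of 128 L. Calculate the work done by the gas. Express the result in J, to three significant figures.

W ≈ 15600 J

Isothermal: W = nRT ln(V₂/V₁) = P₁V₁ ln(V₂/V₁).
P₁V₁ = (351 kPa)(32.1 L) = 11267 J.
W = 11267 × ln(128/32.1) = 11267 × 1.383
W_by_gas = 15584 J.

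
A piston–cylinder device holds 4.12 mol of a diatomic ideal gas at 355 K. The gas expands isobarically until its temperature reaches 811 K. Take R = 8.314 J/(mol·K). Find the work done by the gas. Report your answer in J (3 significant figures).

Isobaric: W = P ΔV = nR ΔT.
W = (4.12)(8.314)(811 − 355) = 15620 J.

W ≈ 15600 J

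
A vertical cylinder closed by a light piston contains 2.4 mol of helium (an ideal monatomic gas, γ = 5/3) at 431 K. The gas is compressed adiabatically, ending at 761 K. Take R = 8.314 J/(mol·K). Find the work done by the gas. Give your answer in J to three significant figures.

Adiabatic ⇒ Q = 0, so W_by = −ΔU = nCᵥ(T₁ − T₂).
Cᵥ = 3R/2 = 12.47 J/(mol·K).
W = (2.4)(12.47)(431 − 761) = -9877 J.

W ≈ -9880 J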